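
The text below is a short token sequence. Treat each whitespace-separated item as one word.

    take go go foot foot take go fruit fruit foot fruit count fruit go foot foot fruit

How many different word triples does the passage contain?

14

17 tokens → 15 trigram windows in total.
Repeated trigrams (each contributes count−1 duplicates):
  go foot foot: 2
1 duplicate windows → 15 − 1 = 14 distinct.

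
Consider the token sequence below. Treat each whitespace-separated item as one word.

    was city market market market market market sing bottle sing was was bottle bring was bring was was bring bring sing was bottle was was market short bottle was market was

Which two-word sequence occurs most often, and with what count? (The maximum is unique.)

Bigram frequencies (highest first):
  market market: 4
  was was: 3
  sing was: 2
  was bottle: 2
  bring was: 2
  was bring: 2
  … (13 more, each ≤ 2)

"market market", 4 times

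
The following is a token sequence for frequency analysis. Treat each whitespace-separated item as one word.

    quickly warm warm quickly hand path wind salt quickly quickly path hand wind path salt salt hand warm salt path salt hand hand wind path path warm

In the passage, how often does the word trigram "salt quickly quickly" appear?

Scanning the 25 overlapping trigram windows for "salt quickly quickly":
  position 8–10: salt quickly quickly

1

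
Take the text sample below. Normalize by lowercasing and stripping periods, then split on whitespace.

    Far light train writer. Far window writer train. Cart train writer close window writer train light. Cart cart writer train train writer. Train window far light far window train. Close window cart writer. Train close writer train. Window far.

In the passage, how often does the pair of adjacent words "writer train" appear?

6

Scanning the 38 overlapping bigram windows for "writer train":
  position 7–8: writer train
  position 14–15: writer train
  position 19–20: writer train
  position 22–23: writer train
  position 33–34: writer train
  position 36–37: writer train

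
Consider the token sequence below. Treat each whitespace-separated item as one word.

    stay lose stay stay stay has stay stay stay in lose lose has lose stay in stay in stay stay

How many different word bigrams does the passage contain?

11

20 tokens → 19 bigram windows in total.
Repeated bigrams (each contributes count−1 duplicates):
  stay stay: 5
  stay in: 3
  in stay: 2
  lose stay: 2
8 duplicate windows → 19 − 8 = 11 distinct.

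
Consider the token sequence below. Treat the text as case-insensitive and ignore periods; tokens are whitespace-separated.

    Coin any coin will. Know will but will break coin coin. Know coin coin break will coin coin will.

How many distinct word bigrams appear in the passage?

19 tokens → 18 bigram windows in total.
Repeated bigrams (each contributes count−1 duplicates):
  coin coin: 3
  coin will: 2
3 duplicate windows → 18 − 3 = 15 distinct.

15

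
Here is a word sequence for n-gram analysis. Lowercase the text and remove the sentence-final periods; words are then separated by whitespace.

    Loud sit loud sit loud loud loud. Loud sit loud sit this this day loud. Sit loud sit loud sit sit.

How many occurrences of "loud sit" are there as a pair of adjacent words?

Scanning the 20 overlapping bigram windows for "loud sit":
  position 1–2: loud sit
  position 3–4: loud sit
  position 8–9: loud sit
  position 10–11: loud sit
  position 15–16: loud sit
  position 17–18: loud sit
  position 19–20: loud sit

7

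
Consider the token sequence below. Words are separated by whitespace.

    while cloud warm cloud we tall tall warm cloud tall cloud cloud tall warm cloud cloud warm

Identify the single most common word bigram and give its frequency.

Bigram frequencies (highest first):
  warm cloud: 3
  cloud warm: 2
  tall warm: 2
  cloud tall: 2
  cloud cloud: 2
  while cloud: 1
  … (4 more, each ≤ 1)

"warm cloud", 3 times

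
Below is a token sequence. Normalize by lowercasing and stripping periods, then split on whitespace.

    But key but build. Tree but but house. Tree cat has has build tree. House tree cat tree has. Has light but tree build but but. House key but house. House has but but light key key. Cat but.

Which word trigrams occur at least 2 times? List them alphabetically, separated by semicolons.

but but house; house tree cat

Trigram counts meeting the condition (at least 2 times):
  but but house: 2
  house tree cat: 2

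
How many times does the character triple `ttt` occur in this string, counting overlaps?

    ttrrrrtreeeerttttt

3

Sliding a length-3 window over the 18 characters (16 positions):
  position 14–16: ttt
  position 15–17: ttt
  position 16–18: ttt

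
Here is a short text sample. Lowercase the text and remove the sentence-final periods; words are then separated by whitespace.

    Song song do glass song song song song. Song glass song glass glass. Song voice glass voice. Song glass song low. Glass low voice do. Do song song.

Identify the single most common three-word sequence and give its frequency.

Trigram frequencies (highest first):
  song song song: 3
  song glass song: 2
  song song do: 1
  song do glass: 1
  do glass song: 1
  glass song song: 1
  … (17 more, each ≤ 1)

"song song song", 3 times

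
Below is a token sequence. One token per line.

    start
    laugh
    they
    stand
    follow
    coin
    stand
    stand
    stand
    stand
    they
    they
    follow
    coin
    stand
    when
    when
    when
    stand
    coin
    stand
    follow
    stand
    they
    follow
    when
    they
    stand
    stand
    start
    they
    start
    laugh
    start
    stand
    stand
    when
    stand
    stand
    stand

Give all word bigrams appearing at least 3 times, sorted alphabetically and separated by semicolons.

coin stand; stand stand

Bigram counts meeting the condition (at least 3 times):
  coin stand: 3
  stand stand: 7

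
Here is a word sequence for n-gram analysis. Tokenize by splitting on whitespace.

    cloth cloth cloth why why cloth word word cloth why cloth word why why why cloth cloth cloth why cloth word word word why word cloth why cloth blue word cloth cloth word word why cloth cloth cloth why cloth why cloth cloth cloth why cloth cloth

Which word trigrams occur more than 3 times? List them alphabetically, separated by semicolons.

cloth cloth cloth; cloth cloth why; cloth why cloth; why cloth cloth

Trigram counts meeting the condition (more than 3 times):
  cloth cloth cloth: 4
  cloth cloth why: 4
  cloth why cloth: 6
  why cloth cloth: 4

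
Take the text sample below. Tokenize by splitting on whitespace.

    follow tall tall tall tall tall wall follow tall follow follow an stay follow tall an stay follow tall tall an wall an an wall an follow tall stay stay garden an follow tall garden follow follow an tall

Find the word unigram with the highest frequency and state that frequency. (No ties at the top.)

Unigram frequencies (highest first):
  tall: 12
  follow: 10
  an: 8
  stay: 4
  wall: 3
  garden: 2

"tall", 12 times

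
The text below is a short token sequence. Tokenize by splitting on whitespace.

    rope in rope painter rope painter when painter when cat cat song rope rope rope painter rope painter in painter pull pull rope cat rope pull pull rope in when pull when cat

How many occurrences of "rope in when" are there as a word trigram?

1

Scanning the 31 overlapping trigram windows for "rope in when":
  position 28–30: rope in when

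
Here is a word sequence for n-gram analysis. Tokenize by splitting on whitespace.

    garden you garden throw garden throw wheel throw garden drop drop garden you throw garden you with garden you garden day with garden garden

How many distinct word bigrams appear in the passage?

15

24 tokens → 23 bigram windows in total.
Repeated bigrams (each contributes count−1 duplicates):
  garden you: 4
  throw garden: 3
  garden throw: 2
  with garden: 2
  you garden: 2
8 duplicate windows → 23 − 8 = 15 distinct.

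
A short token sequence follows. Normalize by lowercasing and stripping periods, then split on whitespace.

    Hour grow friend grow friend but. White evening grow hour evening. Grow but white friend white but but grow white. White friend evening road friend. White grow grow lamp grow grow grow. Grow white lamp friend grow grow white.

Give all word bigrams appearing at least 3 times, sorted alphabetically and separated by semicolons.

Bigram counts meeting the condition (at least 3 times):
  grow grow: 5
  grow white: 3

grow grow; grow white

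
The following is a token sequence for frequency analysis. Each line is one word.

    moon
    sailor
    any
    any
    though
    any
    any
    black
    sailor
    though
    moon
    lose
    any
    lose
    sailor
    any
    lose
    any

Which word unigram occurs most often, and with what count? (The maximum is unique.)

Unigram frequencies (highest first):
  any: 7
  sailor: 3
  lose: 3
  moon: 2
  though: 2
  black: 1

"any", 7 times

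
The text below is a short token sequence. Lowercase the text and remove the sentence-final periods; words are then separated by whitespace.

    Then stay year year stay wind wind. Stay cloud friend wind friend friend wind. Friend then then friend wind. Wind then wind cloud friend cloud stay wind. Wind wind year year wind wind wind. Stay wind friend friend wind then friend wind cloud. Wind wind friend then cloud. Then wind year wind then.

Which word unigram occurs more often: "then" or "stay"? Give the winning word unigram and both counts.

"then": 8 occurrences
"stay": 5 occurrences

"then" (8 vs 5)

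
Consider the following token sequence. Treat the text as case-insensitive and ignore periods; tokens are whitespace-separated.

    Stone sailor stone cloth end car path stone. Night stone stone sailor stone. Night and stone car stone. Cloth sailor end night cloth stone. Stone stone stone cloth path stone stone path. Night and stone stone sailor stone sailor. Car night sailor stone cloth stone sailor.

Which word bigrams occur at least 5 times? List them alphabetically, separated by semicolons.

Bigram counts meeting the condition (at least 5 times):
  stone sailor: 5
  stone stone: 6

stone sailor; stone stone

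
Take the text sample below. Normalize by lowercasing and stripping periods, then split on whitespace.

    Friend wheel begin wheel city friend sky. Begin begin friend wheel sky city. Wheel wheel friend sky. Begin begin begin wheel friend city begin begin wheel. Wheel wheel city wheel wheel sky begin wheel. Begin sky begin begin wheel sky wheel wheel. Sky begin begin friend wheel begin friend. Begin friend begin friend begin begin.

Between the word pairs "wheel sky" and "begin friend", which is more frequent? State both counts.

"wheel sky": 4 occurrences
"begin friend": 5 occurrences

"begin friend" (5 vs 4)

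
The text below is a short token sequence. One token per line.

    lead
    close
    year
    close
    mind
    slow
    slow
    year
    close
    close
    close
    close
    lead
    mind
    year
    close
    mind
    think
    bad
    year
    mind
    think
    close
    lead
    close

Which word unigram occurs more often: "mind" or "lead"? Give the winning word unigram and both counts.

"mind": 4 occurrences
"lead": 3 occurrences

"mind" (4 vs 3)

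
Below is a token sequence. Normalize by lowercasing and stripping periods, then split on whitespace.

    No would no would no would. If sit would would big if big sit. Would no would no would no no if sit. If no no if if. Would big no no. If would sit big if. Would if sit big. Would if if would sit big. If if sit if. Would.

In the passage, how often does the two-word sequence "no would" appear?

Scanning the 51 overlapping bigram windows for "no would":
  position 1–2: no would
  position 3–4: no would
  position 5–6: no would
  position 16–17: no would
  position 18–19: no would

5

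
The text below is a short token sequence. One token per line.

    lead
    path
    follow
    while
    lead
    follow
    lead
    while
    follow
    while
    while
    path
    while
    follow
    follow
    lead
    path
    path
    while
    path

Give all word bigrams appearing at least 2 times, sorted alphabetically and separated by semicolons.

follow lead; follow while; lead path; path while; while follow; while path

Bigram counts meeting the condition (at least 2 times):
  follow lead: 2
  follow while: 2
  lead path: 2
  path while: 2
  while follow: 2
  while path: 2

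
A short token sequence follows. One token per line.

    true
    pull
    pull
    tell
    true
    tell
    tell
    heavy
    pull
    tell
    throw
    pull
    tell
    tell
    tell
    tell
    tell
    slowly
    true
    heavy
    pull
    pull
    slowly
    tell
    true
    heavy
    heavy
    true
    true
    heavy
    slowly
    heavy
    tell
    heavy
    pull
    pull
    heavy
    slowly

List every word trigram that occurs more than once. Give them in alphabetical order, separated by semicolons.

Trigram counts meeting the condition (more than once):
  heavy pull pull: 2
  tell heavy pull: 2
  tell tell tell: 3

heavy pull pull; tell heavy pull; tell tell tell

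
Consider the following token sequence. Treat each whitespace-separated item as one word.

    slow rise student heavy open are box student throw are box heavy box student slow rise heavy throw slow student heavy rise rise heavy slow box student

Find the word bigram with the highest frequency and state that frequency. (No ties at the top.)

"box student", 3 times

Bigram frequencies (highest first):
  box student: 3
  slow rise: 2
  student heavy: 2
  are box: 2
  rise heavy: 2
  rise student: 1
  … (14 more, each ≤ 1)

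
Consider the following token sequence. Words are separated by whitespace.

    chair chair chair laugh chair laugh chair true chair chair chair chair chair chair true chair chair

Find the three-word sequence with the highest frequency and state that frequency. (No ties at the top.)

"chair chair chair", 5 times

Trigram frequencies (highest first):
  chair chair chair: 5
  chair laugh chair: 2
  chair true chair: 2
  true chair chair: 2
  chair chair laugh: 1
  laugh chair laugh: 1
  … (2 more, each ≤ 1)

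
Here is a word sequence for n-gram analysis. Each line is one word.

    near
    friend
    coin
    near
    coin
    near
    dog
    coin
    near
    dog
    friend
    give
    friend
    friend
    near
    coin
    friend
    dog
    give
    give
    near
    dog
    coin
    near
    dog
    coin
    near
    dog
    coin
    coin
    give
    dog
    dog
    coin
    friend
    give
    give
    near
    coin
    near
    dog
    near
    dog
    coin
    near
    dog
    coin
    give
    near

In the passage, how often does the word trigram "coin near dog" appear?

Scanning the 47 overlapping trigram windows for "coin near dog":
  position 5–7: coin near dog
  position 8–10: coin near dog
  position 23–25: coin near dog
  position 26–28: coin near dog
  position 39–41: coin near dog
  position 44–46: coin near dog

6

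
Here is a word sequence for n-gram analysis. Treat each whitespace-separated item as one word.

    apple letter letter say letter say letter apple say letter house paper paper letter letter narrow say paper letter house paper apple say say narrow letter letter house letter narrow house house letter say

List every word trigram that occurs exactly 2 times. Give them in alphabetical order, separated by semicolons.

Trigram counts meeting the condition (exactly 2 times):
  letter house paper: 2
  letter say letter: 2

letter house paper; letter say letter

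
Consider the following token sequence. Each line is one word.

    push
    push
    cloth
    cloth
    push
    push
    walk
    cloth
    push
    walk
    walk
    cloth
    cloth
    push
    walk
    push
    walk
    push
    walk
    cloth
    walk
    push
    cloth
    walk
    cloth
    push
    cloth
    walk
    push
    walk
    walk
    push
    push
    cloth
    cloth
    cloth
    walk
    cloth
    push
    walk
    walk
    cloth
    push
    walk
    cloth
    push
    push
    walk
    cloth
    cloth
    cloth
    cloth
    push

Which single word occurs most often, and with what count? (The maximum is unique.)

"cloth", 19 times

Unigram frequencies (highest first):
  cloth: 19
  push: 18
  walk: 16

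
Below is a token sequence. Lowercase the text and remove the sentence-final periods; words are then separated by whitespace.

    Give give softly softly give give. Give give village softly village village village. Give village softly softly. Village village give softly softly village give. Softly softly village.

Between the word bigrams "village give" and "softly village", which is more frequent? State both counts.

"softly village" (4 vs 3)

"village give": 3 occurrences
"softly village": 4 occurrences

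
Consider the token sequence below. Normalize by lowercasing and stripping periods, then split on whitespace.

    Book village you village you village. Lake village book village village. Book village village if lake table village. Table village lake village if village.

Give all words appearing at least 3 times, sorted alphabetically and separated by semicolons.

book; lake; village

Unigram counts meeting the condition (at least 3 times):
  book: 3
  lake: 3
  village: 12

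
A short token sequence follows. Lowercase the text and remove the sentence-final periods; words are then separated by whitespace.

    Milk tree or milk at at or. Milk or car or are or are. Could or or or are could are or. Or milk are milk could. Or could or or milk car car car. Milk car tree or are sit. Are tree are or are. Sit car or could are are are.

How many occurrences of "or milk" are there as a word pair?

4

Scanning the 52 overlapping bigram windows for "or milk":
  position 3–4: or milk
  position 7–8: or milk
  position 23–24: or milk
  position 31–32: or milk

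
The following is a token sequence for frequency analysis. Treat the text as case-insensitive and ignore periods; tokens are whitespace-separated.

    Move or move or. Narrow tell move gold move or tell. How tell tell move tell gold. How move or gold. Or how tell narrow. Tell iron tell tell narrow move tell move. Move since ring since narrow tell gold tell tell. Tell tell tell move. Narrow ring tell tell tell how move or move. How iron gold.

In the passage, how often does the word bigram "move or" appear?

Scanning the 57 overlapping bigram windows for "move or":
  position 1–2: move or
  position 3–4: move or
  position 9–10: move or
  position 19–20: move or
  position 53–54: move or

5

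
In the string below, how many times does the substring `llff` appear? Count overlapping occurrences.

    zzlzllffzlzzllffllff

3

Sliding a length-4 window over the 20 characters (17 positions):
  position 5–8: llff
  position 13–16: llff
  position 17–20: llff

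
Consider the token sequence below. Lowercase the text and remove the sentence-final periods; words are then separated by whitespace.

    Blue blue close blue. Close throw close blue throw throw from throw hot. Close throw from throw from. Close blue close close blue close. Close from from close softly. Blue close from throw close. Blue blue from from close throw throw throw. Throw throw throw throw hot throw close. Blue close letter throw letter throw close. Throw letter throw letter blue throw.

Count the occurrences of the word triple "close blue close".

4

Scanning the 60 overlapping trigram windows for "close blue close":
  position 3–5: close blue close
  position 19–21: close blue close
  position 22–24: close blue close
  position 49–51: close blue close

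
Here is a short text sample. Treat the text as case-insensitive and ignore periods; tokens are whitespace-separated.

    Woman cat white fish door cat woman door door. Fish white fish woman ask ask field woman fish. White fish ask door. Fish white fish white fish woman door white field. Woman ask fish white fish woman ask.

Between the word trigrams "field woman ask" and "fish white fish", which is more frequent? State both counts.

"field woman ask": 1 occurrence
"fish white fish": 5 occurrences

"fish white fish" (5 vs 1)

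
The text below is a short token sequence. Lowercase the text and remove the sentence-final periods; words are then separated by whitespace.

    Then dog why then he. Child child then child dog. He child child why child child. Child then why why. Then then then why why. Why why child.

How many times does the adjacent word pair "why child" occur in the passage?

2

Scanning the 27 overlapping bigram windows for "why child":
  position 14–15: why child
  position 27–28: why child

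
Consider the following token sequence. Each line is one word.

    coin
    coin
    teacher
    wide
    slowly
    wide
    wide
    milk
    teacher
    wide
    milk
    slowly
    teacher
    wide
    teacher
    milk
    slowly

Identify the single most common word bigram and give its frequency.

"teacher wide", 3 times

Bigram frequencies (highest first):
  teacher wide: 3
  wide milk: 2
  milk slowly: 2
  coin coin: 1
  coin teacher: 1
  wide slowly: 1
  … (6 more, each ≤ 1)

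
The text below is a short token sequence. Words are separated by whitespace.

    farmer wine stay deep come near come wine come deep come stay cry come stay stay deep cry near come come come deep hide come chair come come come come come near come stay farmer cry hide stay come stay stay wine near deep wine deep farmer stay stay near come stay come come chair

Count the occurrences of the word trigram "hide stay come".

1

Scanning the 53 overlapping trigram windows for "hide stay come":
  position 37–39: hide stay come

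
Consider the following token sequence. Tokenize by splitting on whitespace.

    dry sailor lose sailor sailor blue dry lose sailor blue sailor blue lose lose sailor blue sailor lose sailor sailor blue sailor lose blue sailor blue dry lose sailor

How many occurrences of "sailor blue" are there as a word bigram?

6

Scanning the 28 overlapping bigram windows for "sailor blue":
  position 5–6: sailor blue
  position 9–10: sailor blue
  position 11–12: sailor blue
  position 15–16: sailor blue
  position 20–21: sailor blue
  position 25–26: sailor blue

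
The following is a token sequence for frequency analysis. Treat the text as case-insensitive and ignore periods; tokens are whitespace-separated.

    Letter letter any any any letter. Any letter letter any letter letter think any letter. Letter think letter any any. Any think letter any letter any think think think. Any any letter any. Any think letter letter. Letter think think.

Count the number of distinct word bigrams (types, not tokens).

9

40 tokens → 39 bigram windows in total.
Repeated bigrams (each contributes count−1 duplicates):
  letter any: 7
  any any: 6
  any letter: 6
  letter letter: 6
  any think: 3
  letter think: 3
  think letter: 3
  think think: 3
  … (1 more repeated)
30 duplicate windows → 39 − 30 = 9 distinct.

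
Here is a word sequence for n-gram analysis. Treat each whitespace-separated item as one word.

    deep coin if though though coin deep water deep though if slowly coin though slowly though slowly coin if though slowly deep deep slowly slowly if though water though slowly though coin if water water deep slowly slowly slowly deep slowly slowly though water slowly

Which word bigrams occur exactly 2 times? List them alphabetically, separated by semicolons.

Bigram counts meeting the condition (exactly 2 times):
  slowly coin: 2
  slowly deep: 2
  though coin: 2
  though water: 2
  water deep: 2

slowly coin; slowly deep; though coin; though water; water deep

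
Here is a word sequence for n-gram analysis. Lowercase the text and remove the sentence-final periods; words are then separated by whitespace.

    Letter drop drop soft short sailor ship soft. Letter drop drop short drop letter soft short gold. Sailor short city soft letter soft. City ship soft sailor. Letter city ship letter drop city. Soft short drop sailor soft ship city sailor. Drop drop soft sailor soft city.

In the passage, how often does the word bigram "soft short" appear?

3

Scanning the 46 overlapping bigram windows for "soft short":
  position 4–5: soft short
  position 15–16: soft short
  position 34–35: soft short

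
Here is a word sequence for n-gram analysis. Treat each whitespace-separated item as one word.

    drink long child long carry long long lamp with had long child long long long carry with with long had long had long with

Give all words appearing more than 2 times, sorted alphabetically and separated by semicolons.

had; long; with

Unigram counts meeting the condition (more than 2 times):
  had: 3
  long: 11
  with: 4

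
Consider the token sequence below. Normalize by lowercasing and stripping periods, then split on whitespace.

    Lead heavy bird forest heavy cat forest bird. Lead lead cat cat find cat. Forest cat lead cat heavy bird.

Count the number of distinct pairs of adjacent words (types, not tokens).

20 tokens → 19 bigram windows in total.
Repeated bigrams (each contributes count−1 duplicates):
  cat forest: 2
  heavy bird: 2
  lead cat: 2
3 duplicate windows → 19 − 3 = 16 distinct.

16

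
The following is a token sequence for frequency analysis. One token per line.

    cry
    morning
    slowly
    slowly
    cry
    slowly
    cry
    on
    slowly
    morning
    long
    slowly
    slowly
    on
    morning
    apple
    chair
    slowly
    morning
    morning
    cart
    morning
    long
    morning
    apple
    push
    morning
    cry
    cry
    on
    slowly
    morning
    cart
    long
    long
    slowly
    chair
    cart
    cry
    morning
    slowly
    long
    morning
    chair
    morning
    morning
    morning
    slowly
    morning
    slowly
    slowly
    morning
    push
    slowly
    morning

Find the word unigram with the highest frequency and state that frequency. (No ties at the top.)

"morning", 17 times

Unigram frequencies (highest first):
  morning: 17
  slowly: 14
  cry: 6
  long: 5
  on: 3
  chair: 3
  … (3 more, each ≤ 3)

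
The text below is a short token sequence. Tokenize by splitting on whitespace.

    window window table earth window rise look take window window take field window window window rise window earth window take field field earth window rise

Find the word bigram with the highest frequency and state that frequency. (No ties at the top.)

Bigram frequencies (highest first):
  window window: 4
  earth window: 3
  window rise: 3
  window take: 2
  take field: 2
  window table: 1
  … (9 more, each ≤ 1)

"window window", 4 times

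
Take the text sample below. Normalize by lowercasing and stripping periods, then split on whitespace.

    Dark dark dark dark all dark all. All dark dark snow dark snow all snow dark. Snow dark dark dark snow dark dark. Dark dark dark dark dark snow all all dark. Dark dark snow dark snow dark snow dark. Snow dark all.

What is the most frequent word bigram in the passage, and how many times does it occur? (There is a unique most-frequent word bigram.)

Bigram frequencies (highest first):
  dark dark: 14
  dark snow: 9
  snow dark: 8
  dark all: 3
  all dark: 3
  all all: 2
  … (2 more, each ≤ 2)

"dark dark", 14 times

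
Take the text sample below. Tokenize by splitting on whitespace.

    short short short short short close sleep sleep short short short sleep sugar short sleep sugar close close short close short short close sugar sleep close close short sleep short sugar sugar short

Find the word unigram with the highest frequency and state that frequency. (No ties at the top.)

Unigram frequencies (highest first):
  short: 15
  close: 7
  sleep: 6
  sugar: 5

"short", 15 times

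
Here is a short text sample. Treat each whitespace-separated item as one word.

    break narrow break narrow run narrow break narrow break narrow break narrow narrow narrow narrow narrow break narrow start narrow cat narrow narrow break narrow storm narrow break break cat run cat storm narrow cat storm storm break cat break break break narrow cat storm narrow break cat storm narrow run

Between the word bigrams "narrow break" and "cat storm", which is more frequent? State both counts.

"narrow break": 8 occurrences
"cat storm": 4 occurrences

"narrow break" (8 vs 4)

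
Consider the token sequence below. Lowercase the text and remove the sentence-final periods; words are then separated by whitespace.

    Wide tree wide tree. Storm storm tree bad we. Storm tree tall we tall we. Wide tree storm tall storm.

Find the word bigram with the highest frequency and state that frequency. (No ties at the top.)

Bigram frequencies (highest first):
  wide tree: 3
  tree storm: 2
  storm tree: 2
  tall we: 2
  tree wide: 1
  storm storm: 1
  … (8 more, each ≤ 1)

"wide tree", 3 times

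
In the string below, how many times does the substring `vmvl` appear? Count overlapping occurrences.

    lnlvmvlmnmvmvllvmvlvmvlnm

4

Sliding a length-4 window over the 25 characters (22 positions):
  position 4–7: vmvl
  position 11–14: vmvl
  position 16–19: vmvl
  position 20–23: vmvl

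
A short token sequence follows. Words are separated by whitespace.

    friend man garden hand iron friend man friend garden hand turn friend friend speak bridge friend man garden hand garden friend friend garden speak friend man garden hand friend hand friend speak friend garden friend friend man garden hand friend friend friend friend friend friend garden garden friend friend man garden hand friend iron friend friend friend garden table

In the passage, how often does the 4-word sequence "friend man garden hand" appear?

Scanning the 56 overlapping 4-gram windows for "friend man garden hand":
  position 1–4: friend man garden hand
  position 16–19: friend man garden hand
  position 25–28: friend man garden hand
  position 36–39: friend man garden hand
  position 49–52: friend man garden hand

5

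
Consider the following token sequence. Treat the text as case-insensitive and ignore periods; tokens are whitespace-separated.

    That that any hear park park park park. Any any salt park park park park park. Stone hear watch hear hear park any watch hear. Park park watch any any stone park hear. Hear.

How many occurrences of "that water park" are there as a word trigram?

Scanning the 32 overlapping trigram windows for "that water park":
  (none found)

0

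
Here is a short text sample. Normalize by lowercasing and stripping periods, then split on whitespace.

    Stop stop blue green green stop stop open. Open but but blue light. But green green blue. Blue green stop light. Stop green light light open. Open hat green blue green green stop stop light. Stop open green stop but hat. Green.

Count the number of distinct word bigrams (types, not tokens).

26

42 tokens → 41 bigram windows in total.
Repeated bigrams (each contributes count−1 duplicates):
  green stop: 4
  blue green: 3
  green green: 3
  stop stop: 3
  green blue: 2
  hat green: 2
  light stop: 2
  open open: 2
  … (2 more repeated)
15 duplicate windows → 41 − 15 = 26 distinct.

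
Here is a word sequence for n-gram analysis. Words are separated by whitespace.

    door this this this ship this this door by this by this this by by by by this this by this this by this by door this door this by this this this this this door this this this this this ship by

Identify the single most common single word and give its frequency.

"this", 25 times

Unigram frequencies (highest first):
  this: 25
  by: 11
  door: 5
  ship: 2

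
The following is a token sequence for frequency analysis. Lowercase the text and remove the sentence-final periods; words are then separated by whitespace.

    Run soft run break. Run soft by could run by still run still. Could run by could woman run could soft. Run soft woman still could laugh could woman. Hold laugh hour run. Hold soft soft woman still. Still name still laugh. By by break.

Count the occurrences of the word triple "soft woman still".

2

Scanning the 43 overlapping trigram windows for "soft woman still":
  position 23–25: soft woman still
  position 36–38: soft woman still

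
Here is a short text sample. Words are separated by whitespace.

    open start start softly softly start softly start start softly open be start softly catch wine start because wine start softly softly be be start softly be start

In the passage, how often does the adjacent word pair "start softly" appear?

Scanning the 27 overlapping bigram windows for "start softly":
  position 3–4: start softly
  position 6–7: start softly
  position 9–10: start softly
  position 13–14: start softly
  position 20–21: start softly
  position 25–26: start softly

6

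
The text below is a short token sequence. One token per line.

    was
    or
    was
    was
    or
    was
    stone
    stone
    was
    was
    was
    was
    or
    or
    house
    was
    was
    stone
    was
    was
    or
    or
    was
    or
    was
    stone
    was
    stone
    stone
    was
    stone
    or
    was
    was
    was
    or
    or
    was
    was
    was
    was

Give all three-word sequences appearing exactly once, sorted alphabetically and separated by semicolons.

Trigram counts meeting the condition (exactly once):
  house was was: 1
  or house was: 1
  or or house: 1
  or was or: 1
  stone or was: 1
  was stone or: 1
  was was stone: 1

house was was; or house was; or or house; or was or; stone or was; was stone or; was was stone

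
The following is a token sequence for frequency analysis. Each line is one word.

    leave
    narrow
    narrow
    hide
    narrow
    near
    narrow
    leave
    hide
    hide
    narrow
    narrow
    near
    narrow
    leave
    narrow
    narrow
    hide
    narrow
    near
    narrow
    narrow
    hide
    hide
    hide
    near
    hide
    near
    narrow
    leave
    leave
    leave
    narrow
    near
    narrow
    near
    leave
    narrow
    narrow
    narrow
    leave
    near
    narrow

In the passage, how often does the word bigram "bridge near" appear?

Scanning the 42 overlapping bigram windows for "bridge near":
  (none found)

0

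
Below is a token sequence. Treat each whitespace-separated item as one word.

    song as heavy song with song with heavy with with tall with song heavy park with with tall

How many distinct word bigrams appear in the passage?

13

18 tokens → 17 bigram windows in total.
Repeated bigrams (each contributes count−1 duplicates):
  song with: 2
  with song: 2
  with tall: 2
  with with: 2
4 duplicate windows → 17 − 4 = 13 distinct.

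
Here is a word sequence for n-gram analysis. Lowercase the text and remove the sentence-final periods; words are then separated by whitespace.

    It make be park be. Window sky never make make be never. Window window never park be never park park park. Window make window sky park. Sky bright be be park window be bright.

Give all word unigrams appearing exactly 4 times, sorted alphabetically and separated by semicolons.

Unigram counts meeting the condition (exactly 4 times):
  make: 4
  never: 4

make; never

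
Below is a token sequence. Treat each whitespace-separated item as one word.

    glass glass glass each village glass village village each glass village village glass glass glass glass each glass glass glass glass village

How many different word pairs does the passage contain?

22 tokens → 21 bigram windows in total.
Repeated bigrams (each contributes count−1 duplicates):
  glass glass: 8
  glass village: 3
  each glass: 2
  glass each: 2
  village glass: 2
  village village: 2
13 duplicate windows → 21 − 13 = 8 distinct.

8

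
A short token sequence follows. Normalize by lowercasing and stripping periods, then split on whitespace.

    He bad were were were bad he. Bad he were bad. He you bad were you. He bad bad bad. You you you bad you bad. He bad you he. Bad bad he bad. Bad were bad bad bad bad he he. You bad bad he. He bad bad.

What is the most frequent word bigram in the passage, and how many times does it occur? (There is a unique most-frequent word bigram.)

Bigram frequencies (highest first):
  bad bad: 9
  he bad: 7
  bad he: 7
  you bad: 4
  bad were: 3
  were bad: 3
  … (8 more, each ≤ 3)

"bad bad", 9 times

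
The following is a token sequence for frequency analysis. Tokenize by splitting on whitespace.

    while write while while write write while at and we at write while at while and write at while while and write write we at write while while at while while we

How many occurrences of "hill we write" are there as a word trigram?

Scanning the 30 overlapping trigram windows for "hill we write":
  (none found)

0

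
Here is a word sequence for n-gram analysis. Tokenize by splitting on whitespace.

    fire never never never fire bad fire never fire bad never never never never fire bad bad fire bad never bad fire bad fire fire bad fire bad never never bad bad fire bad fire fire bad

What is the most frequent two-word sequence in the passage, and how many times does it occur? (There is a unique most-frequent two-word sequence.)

Bigram frequencies (highest first):
  fire bad: 9
  bad fire: 7
  never never: 6
  never fire: 3
  bad never: 3
  fire never: 2
  … (3 more, each ≤ 2)

"fire bad", 9 times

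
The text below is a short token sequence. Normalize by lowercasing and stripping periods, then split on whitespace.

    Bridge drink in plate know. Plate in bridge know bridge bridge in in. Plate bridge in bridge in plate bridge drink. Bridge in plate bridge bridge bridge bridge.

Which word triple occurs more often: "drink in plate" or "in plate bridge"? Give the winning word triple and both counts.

"in plate bridge" (3 vs 1)

"drink in plate": 1 occurrence
"in plate bridge": 3 occurrences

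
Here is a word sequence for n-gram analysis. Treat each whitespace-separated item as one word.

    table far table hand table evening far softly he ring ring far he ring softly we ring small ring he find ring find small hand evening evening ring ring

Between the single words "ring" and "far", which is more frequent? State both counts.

"ring" (8 vs 3)

"ring": 8 occurrences
"far": 3 occurrences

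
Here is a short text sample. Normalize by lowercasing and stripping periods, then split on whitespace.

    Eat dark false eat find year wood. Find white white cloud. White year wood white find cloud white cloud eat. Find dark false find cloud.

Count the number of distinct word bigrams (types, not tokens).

25 tokens → 24 bigram windows in total.
Repeated bigrams (each contributes count−1 duplicates):
  cloud white: 2
  dark false: 2
  eat find: 2
  find cloud: 2
  white cloud: 2
  year wood: 2
6 duplicate windows → 24 − 6 = 18 distinct.

18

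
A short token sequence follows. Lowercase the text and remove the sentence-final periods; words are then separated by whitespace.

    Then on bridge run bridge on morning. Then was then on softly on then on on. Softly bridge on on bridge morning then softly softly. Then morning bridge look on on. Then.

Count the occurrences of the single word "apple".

Scanning the 32 tokens for "apple":
  (none found)

0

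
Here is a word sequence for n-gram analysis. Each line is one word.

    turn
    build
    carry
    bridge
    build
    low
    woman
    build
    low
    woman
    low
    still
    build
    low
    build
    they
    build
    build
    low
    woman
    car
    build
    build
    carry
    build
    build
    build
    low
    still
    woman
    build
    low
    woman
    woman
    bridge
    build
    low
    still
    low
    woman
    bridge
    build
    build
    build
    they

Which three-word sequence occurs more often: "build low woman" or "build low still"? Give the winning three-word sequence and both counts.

"build low woman" (4 vs 2)

"build low woman": 4 occurrences
"build low still": 2 occurrences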